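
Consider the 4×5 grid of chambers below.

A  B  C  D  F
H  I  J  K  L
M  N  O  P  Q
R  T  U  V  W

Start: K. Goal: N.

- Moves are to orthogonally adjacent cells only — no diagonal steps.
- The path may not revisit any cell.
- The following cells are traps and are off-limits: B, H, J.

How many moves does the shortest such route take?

3

The Manhattan distance from K to N is |2−3| + |4−2| = 3, so at least 3 moves are needed.
A route of 3 moves achieves this: K → P → O → N.
Since 3 matches the lower bound, it is optimal.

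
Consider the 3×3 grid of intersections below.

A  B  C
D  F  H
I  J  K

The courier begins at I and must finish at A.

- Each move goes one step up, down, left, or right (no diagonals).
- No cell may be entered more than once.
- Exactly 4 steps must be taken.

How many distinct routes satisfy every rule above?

Need simple routes of exactly 4 moves from I to A (Manhattan distance 2, so 1 moves are spent on a detour and 1 undoing it).
Enumerating: I D F B A | I J F B A | I J F D A.
That gives 3 routes.

3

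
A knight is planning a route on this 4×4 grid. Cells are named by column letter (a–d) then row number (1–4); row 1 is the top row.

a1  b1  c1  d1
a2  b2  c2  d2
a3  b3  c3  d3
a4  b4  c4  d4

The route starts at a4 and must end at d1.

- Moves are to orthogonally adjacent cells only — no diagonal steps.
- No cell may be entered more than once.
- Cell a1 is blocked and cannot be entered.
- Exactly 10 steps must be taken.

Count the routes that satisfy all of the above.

Need simple routes of exactly 10 moves from a4 to d1 (Manhattan distance 6, so 2 moves are spent on a detour and 2 undoing it).
Branch systematically from the start, pruning whenever the remaining move budget drops below the Manhattan distance to d1 or differs from it in parity. Grouping the completions by first move — via a3: 17; via b4: 16 — and summing: 17 + 16 = 33.
That gives 33 routes.

33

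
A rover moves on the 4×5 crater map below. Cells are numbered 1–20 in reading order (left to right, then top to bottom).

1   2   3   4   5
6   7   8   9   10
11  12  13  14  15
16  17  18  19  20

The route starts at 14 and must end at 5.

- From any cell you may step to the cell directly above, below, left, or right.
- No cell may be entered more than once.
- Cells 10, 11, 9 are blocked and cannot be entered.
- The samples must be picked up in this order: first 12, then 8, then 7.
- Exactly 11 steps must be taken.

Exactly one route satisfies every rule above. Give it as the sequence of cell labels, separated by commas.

14, 19, 18, 17, 12, 13, 8, 7, 2, 3, 4, 5

The waypoints must appear in the order 12, 8, 7, with no cell reused.
Route from 14: down 1 to 19, left 2 to 17, up 1 to 12, right 1 to 13, up 1 to 8, left 1 to 7, up 1 to 2, right 3 to 5 — 11 moves in all.
Check: order respected (12 at step 4, 8 at step 6, 7 at step 7); 11 moves as required.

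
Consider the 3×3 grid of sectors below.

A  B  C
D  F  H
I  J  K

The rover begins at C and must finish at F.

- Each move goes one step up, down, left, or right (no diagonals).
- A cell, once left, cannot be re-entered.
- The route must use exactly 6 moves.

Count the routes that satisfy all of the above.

Need simple routes of exactly 6 moves from C to F (Manhattan distance 2, so 2 moves are spent on a detour and 2 undoing it).
Enumerating: C H K J I D F | C B A D I J F.
That gives 2 routes.

2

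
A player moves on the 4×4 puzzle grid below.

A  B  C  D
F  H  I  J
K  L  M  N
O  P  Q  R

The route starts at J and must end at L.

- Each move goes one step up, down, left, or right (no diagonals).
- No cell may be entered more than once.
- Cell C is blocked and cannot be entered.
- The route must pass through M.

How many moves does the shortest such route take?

3

Any route passes through M somewhere between J and L. Summing Manhattan distances along the two legs (J → M → L) gives a lower bound of 2 + 1 = 3 moves.
A route of 3 moves achieves this: J → N → M → L.
Since 3 matches the lower bound, it is optimal.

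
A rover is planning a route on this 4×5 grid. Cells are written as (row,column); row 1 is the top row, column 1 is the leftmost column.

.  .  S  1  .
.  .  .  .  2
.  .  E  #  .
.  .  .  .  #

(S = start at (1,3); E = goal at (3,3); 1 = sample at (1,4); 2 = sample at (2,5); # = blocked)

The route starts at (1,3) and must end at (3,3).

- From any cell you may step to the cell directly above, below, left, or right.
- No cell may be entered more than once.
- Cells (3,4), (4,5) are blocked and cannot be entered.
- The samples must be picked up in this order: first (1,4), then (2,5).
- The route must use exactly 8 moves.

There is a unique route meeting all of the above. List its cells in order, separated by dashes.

(1,3) - (1,4) - (1,5) - (2,5) - (2,4) - (2,3) - (2,2) - (3,2) - (3,3)

The waypoints must appear in the order (1,4), (2,5), with no cell reused.
Route from (1,3): right 2 to (1,5), down 1 to (2,5), left 3 to (2,2), down 1 to (3,2), right 1 to (3,3) — 8 moves in all.
Check: order respected (1 at step 1, 2 at step 3); 8 moves as required.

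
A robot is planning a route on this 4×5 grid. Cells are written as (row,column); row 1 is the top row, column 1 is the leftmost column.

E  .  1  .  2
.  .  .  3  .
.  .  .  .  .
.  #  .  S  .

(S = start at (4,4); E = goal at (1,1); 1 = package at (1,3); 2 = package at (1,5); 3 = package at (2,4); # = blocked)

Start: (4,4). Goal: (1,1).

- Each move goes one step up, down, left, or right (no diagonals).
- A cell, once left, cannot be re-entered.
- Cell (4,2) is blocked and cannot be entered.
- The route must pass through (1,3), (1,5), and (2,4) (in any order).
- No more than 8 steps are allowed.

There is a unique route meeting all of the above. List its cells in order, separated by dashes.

(4,4) - (3,4) - (2,4) - (2,5) - (1,5) - (1,4) - (1,3) - (1,2) - (1,1)

The budget equals the shortest possible length, so every move has to be on a shortest route through the required cells.
Route from (4,4): up 2 to (2,4), right 1 to (2,5), up 1 to (1,5), left 4 to (1,1) — 8 moves in all.
Check: all required cells visited; 8 ≤ 8 moves.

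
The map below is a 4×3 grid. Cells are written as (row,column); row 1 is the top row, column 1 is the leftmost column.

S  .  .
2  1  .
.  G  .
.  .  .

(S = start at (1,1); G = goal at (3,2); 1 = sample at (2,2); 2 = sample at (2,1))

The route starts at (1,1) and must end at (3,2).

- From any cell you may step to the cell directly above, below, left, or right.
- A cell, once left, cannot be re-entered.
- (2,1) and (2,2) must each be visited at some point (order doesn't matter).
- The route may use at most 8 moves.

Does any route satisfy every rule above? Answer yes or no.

yes

One route that works: (1,1) → (2,1) → (2,2) → (3,2).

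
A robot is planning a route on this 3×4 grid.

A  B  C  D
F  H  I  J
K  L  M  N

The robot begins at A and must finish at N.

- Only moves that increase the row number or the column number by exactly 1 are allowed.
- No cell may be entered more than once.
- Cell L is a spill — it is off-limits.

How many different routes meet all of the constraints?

7

A right/down-only route from A to N makes exactly 2 down-moves and 3 right-moves in some order.
With no other constraints that would be C(5,2) = 10 routes.
Subtract routes through each blocked cell (inclusion–exclusion for overlaps): − through L: 3 → 7.
That gives 7 routes.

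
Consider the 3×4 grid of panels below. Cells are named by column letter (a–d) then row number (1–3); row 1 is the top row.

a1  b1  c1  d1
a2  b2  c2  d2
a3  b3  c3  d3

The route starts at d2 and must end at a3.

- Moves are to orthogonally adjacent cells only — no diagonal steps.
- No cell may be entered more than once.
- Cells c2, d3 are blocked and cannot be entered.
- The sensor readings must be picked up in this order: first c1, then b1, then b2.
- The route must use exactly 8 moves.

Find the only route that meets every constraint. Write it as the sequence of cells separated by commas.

d2, d1, c1, b1, a1, a2, b2, b3, a3

The waypoints must appear in the order c1, b1, b2, with no cell reused.
Route from d2: up 1 to d1, left 3 to a1, down 1 to a2, right 1 to b2, down 1 to b3, left 1 to a3 — 8 moves in all.
Check: order respected (c1 at step 2, b1 at step 3, b2 at step 6); 8 moves as required.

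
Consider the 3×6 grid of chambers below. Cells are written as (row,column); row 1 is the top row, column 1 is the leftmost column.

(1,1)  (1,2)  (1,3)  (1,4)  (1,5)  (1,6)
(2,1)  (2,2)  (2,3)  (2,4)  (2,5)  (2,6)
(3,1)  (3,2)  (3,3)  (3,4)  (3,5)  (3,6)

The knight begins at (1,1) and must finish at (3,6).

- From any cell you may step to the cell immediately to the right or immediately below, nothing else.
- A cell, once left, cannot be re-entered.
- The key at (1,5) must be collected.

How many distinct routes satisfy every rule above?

3

A right/down-only route from (1,1) to (3,6) makes exactly 2 down-moves and 5 right-moves in some order.
With no other constraints that would be C(7,2) = 21 routes.
Split at (1,5) and multiply the segment counts: (1,1)→(1,5): 1; (1,5)→(3,6): 3; product = 3.
That gives 3 routes.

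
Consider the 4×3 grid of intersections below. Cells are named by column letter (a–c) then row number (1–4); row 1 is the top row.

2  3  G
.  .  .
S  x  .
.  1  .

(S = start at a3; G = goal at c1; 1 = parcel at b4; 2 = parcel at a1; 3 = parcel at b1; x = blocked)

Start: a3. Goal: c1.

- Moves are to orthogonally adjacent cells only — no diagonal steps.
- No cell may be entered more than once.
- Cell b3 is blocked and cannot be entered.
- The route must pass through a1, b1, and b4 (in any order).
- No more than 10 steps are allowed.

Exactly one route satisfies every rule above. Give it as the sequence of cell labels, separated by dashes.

Any route must reach a1, b1, and b4 and still end at c1 within 10 moves, so the order of the required stops is forced.
Route from a3: down 1 to a4, right 2 to c4, up 2 to c2, left 2 to a2, up 1 to a1, right 2 to c1 — 10 moves in all.
Check: all required cells visited; 10 ≤ 10 moves.

a3 - a4 - b4 - c4 - c3 - c2 - b2 - a2 - a1 - b1 - c1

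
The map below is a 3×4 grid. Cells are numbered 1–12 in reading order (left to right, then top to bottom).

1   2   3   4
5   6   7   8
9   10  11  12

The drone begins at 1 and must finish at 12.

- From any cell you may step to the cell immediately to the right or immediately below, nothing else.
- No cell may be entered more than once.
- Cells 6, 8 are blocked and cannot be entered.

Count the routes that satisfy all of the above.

2

A right/down-only route from 1 to 12 makes exactly 2 down-moves and 3 right-moves in some order.
With no other constraints that would be C(5,2) = 10 routes.
Subtract routes through each blocked cell (inclusion–exclusion for overlaps): − through 6: 6 − through 8: 4 + through 6&8: 2 → 2.
That gives 2 routes.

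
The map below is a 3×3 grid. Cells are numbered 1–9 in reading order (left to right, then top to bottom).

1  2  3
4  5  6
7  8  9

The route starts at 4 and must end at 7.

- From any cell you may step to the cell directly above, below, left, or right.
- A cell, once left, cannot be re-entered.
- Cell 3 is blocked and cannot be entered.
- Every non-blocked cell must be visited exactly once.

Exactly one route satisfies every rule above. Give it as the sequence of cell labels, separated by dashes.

4 - 1 - 2 - 5 - 6 - 9 - 8 - 7

Need to visit all 8 open cells exactly once, starting at 4 and ending at 7.
Cell 1 has only two open neighbours (4 and 2), so the path must pass straight through it: one of those is the cell it's entered from and the other is where it exits.
Route from 4: up 1 to 1, right 1 to 2, down 1 to 5, right 1 to 6, down 1 to 9, left 2 to 7 — 7 moves in all.
Check: all 8 open cells covered.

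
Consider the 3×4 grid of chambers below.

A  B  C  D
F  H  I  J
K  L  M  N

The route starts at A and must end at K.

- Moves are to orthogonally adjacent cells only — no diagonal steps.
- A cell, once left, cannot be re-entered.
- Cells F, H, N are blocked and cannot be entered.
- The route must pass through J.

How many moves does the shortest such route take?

8

Any route passes through J somewhere between A and K. Summing Manhattan distances along the two legs (A → J → K) gives a lower bound of 4 + 4 = 8 moves.
A route of 8 moves achieves this: A → B → C → D → J → I → M → L → K.
Since 8 matches the lower bound, it is optimal.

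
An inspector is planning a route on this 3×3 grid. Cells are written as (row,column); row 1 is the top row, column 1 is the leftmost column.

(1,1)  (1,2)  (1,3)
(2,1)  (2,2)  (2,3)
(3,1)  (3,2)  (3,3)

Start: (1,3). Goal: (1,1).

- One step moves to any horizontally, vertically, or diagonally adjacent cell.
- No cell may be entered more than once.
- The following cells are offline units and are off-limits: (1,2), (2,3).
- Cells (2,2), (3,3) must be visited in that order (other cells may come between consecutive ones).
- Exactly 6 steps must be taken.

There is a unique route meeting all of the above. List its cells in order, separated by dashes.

The waypoints must appear in the order (2,2), (3,3), with no cell reused.
Route from (1,3): down-left 1 to (2,2), down-right 1 to (3,3), left 2 to (3,1), up 2 to (1,1) — 6 moves in all.
Check: order respected ((2,2) at step 1, (3,3) at step 2); 6 moves as required.

(1,3) - (2,2) - (3,3) - (3,2) - (3,1) - (2,1) - (1,1)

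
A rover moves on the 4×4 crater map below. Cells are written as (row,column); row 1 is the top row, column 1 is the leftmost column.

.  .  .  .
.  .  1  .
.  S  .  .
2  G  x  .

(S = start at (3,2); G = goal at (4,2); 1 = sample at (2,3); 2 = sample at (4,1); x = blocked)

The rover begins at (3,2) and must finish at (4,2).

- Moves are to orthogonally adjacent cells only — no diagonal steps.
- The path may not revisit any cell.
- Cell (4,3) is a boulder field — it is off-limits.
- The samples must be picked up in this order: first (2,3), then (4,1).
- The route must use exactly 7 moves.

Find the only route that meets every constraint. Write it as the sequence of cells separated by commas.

The waypoints must appear in the order (2,3), (4,1), with no cell reused.
Route from (3,2): right to (3,3), up to (2,3), 2× left (reaching (2,1)), 2× down (reaching (4,1)), right to (4,2) — 7 moves in all.
Check: order respected (1 at step 2, 2 at step 6); 7 moves as required.

(3,2), (3,3), (2,3), (2,2), (2,1), (3,1), (4,1), (4,2)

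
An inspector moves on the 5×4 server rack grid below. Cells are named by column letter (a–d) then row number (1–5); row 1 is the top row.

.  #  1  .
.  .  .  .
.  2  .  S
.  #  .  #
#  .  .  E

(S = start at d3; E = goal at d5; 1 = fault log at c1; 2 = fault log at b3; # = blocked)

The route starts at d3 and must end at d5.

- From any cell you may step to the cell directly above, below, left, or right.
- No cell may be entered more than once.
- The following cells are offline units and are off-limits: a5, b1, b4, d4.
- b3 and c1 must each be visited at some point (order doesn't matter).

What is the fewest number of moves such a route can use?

Any route passes through b3 and c1 in some order between d3 and d5. Summing Manhattan distances along each leg and taking the cheapest ordering (d3 → c1 → b3 → d5) gives a lower bound of 3 + 3 + 4 = 10 moves.
A route of 10 moves achieves this: d3 → d2 → d1 → c1 → c2 → b2 → b3 → c3 → c4 → c5 → d5.
Since 10 matches the lower bound, it is optimal.

10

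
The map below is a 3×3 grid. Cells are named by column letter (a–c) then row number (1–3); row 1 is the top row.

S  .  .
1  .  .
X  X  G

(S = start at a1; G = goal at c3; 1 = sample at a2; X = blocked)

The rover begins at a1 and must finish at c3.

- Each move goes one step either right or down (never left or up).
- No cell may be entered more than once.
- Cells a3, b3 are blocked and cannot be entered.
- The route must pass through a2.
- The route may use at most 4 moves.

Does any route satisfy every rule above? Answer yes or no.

One route that works: a1 → a2 → b2 → c2 → c3.

yes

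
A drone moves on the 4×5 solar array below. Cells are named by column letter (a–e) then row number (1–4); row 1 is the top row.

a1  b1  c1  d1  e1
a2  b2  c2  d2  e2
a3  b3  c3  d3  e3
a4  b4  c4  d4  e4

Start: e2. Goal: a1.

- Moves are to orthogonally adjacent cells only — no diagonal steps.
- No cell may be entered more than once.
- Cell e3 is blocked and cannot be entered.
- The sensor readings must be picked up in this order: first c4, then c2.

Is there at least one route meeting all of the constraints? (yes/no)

yes

One route that works: e2 → d2 → d3 → d4 → c4 → c3 → c2 → c1 → b1 → a1.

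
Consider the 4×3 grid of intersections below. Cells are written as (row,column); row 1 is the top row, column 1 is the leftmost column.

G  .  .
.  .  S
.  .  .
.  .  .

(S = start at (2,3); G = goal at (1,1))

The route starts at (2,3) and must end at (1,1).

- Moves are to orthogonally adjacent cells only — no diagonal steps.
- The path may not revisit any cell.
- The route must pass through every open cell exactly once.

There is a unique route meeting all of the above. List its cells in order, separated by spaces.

(2,3) (1,3) (1,2) (2,2) (3,2) (3,3) (4,3) (4,2) (4,1) (3,1) (2,1) (1,1)

Need to visit all 12 open cells exactly once, starting at (2,3) and ending at (1,1).
Route from (2,3): up 1 to (1,3), left 1 to (1,2), down 2 to (3,2), right 1 to (3,3), down 1 to (4,3), left 2 to (4,1), up 3 to (1,1) — 11 moves in all.
Check: all 12 open cells covered.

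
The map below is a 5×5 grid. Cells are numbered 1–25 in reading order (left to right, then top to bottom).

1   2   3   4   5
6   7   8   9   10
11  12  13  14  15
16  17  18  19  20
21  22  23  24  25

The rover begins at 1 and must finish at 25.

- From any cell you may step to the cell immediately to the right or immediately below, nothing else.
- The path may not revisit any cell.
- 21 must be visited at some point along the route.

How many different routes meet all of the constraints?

A right/down-only route from 1 to 25 makes exactly 4 down-moves and 4 right-moves in some order.
With no other constraints that would be C(8,4) = 70 routes.
Split at 21 and multiply the segment counts: 1→21: 1; 21→25: 1; product = 1.
That gives 1 route.

1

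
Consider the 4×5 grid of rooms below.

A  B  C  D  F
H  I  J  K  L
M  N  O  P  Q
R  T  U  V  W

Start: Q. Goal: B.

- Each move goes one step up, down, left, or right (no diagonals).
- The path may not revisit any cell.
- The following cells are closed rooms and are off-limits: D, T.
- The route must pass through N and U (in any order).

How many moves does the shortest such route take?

Any route passes through N and U in some order between Q and B. Summing Manhattan distances along each leg and taking the cheapest ordering (Q → U → N → B) gives a lower bound of 3 + 2 + 2 = 7 moves.
A route of 7 moves achieves this: Q → W → V → U → O → N → I → B.
Since 7 matches the lower bound, it is optimal.

7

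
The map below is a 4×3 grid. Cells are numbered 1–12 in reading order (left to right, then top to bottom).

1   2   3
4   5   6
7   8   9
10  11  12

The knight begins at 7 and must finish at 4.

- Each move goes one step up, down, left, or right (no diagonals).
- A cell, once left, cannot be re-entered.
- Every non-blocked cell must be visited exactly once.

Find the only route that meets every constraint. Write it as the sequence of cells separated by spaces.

Need to visit all 12 open cells exactly once, starting at 7 and ending at 4.
Cell 10 has only two open neighbours (7 and 11), so the path must pass straight through it: one of those is the cell it's entered from and the other is where it exits.
Route from 7: down to 10, 2× right (reaching 12), up to 9, left to 8, up to 5, right to 6, up to 3, 2× left (reaching 1), down to 4 — 11 moves in all.
Check: all 12 open cells covered.

7 10 11 12 9 8 5 6 3 2 1 4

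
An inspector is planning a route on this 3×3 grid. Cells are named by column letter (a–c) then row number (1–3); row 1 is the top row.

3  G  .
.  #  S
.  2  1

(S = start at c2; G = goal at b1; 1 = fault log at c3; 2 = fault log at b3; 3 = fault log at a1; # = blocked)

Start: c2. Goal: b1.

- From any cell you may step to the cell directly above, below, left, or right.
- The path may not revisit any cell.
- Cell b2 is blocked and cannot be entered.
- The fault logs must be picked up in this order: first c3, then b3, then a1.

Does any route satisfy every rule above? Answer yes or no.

yes

One route that works: c2 → c3 → b3 → a3 → a2 → a1 → b1.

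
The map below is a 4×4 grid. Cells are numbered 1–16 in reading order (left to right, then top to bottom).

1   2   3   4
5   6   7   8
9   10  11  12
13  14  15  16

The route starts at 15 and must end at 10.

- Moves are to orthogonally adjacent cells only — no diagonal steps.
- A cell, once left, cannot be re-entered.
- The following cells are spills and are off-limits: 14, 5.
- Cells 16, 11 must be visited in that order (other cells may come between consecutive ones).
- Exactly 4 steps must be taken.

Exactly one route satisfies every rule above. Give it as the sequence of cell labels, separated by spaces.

The waypoints must appear in the order 16, 11, with no cell reused.
Route from 15: right to 16, up to 12, 2× left (reaching 10) — 4 moves in all.
Check: order respected (16 at step 1, 11 at step 3); 4 moves as required.

15 16 12 11 10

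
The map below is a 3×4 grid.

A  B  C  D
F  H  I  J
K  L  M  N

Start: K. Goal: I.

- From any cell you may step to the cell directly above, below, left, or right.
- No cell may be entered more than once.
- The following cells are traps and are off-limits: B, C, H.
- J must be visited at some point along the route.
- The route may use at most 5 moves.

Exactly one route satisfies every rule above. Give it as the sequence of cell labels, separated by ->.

The budget equals the shortest possible length, so every move has to be on a shortest route through the required cells.
Route from K: right 3 to N, up 1 to J, left 1 to I — 5 moves in all.
Check: all required cells visited; 5 ≤ 5 moves.

K -> L -> M -> N -> J -> I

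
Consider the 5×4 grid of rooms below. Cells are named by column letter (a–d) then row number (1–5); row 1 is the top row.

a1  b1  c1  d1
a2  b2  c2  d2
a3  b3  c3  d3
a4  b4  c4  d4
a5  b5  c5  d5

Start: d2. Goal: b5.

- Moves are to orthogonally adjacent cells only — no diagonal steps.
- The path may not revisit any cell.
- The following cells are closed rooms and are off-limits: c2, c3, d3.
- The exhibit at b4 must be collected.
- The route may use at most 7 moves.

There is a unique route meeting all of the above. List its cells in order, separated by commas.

d2, d1, c1, b1, b2, b3, b4, b5

The budget equals the shortest possible length, so every move has to be on a shortest route through the required cells.
Route from d2: up 1 to d1, left 2 to b1, down 4 to b5 — 7 moves in all.
Check: all required cells visited; 7 ≤ 7 moves.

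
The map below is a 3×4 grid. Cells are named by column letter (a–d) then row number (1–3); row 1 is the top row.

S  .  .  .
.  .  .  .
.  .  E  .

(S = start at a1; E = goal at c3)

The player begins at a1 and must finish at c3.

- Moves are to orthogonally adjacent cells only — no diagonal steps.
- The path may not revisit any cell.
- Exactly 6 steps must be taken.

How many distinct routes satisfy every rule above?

9

Need simple routes of exactly 6 moves from a1 to c3 (Manhattan distance 4, so 1 moves are spent on a detour and 1 undoing it).
Branch systematically from the start, pruning whenever the remaining move budget drops below the Manhattan distance to c3 or differs from it in parity. Grouping the completions by first move — via a2: 3; via b1: 6 — and summing: 3 + 6 = 9.
That gives 9 routes.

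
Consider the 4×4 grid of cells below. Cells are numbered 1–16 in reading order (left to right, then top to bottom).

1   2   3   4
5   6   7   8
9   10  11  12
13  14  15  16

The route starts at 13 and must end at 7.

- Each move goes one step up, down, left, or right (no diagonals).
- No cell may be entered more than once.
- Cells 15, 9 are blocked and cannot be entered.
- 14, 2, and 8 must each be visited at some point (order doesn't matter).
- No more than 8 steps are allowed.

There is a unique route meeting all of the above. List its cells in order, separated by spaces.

13 14 10 6 2 3 4 8 7

Any route must reach 14, 2, and 8 and still end at 7 within 8 moves, so the order of the required stops is forced.
Route from 13: right to 14, 3× up (reaching 2), 2× right (reaching 4), down to 8, left to 7 — 8 moves in all.
Check: all required cells visited; 8 ≤ 8 moves.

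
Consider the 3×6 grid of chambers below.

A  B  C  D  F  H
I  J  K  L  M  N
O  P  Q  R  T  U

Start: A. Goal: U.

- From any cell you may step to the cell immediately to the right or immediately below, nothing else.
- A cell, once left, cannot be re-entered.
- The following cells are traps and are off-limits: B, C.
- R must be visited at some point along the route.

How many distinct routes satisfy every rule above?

A right/down-only route from A to U makes exactly 2 down-moves and 5 right-moves in some order.
With no other constraints that would be C(7,2) = 21 routes.
Split at R and multiply the segment counts (each segment already excludes blocked cells): A→R: 4; R→U: 1; product = 4.
That gives 4 routes.

4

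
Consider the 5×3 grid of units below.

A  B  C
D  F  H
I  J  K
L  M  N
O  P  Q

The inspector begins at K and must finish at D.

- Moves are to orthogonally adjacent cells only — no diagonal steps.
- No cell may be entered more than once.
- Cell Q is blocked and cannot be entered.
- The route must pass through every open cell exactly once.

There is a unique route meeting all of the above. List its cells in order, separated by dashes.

K - N - M - P - O - L - I - J - F - H - C - B - A - D

Need to visit all 14 open cells exactly once, starting at K and ending at D.
Cell P has only two open neighbours (M and O), so the path must pass straight through it: one of those is the cell it's entered from and the other is where it exits.
Route from K: down 1 to N, left 1 to M, down 1 to P, left 1 to O, up 2 to I, right 1 to J, up 1 to F, right 1 to H, up 1 to C, left 2 to A, down 1 to D — 13 moves in all.
Check: all 14 open cells covered.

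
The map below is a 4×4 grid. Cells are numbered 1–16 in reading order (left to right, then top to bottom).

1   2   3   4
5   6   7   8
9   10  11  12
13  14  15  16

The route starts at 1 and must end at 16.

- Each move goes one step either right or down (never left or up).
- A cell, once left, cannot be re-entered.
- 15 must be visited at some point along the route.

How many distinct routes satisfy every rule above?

10

A right/down-only route from 1 to 16 makes exactly 3 down-moves and 3 right-moves in some order.
With no other constraints that would be C(6,3) = 20 routes.
Split at 15 and multiply the segment counts: 1→15: 10; 15→16: 1; product = 10.
That gives 10 routes.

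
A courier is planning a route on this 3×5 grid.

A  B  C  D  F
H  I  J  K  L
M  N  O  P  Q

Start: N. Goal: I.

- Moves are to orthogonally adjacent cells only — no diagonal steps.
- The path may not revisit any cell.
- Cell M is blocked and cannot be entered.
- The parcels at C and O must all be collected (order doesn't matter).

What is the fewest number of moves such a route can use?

Any route passes through C and O in some order between N and I. Summing Manhattan distances along each leg and taking the cheapest ordering (N → O → C → I) gives a lower bound of 1 + 2 + 2 = 5 moves.
A route of 5 moves achieves this: N → O → J → C → B → I.
Since 5 matches the lower bound, it is optimal.

5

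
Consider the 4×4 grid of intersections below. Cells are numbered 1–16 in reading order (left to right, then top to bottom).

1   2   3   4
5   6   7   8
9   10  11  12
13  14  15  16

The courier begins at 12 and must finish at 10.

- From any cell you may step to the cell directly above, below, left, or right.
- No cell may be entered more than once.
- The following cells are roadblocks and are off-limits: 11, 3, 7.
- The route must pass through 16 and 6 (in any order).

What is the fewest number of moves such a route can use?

Any route passes through 16 and 6 in some order between 12 and 10. Summing Manhattan distances along each leg and taking the cheapest ordering (12 → 16 → 6 → 10) gives a lower bound of 1 + 4 + 1 = 6 moves.
The shortest route satisfying every rule uses 8 moves: 12 → 16 → 15 → 14 → 13 → 9 → 5 → 6 → 10.
The bound of 6 isn't tight here; checking systematically, no route of length 6 through 7 satisfies every constraint, so 8 is the minimum.

8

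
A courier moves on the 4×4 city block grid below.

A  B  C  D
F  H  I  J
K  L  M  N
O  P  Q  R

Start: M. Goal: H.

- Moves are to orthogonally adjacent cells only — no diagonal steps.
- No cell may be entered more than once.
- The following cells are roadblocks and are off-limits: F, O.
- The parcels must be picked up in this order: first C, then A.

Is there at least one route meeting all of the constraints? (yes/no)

A must be visited but has only one open neighbour (B), and it is neither the start nor the goal — the route would have to enter and leave through B, re-entering it.

no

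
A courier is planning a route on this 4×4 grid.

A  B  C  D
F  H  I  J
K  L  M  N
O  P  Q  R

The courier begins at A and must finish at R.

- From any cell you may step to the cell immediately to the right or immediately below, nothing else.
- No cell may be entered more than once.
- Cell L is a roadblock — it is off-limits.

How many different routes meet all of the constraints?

11

A right/down-only route from A to R makes exactly 3 down-moves and 3 right-moves in some order.
With no other constraints that would be C(6,3) = 20 routes.
Subtract routes through each blocked cell (inclusion–exclusion for overlaps): − through L: 9 → 11.
That gives 11 routes.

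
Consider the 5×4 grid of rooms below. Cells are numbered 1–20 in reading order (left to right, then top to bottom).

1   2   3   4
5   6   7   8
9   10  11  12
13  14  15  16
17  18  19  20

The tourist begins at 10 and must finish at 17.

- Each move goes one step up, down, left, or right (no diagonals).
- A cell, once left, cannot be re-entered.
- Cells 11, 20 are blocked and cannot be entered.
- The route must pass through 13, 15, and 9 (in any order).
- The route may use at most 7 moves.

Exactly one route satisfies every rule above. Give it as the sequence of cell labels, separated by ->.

Any route must reach 13, 15, and 9 and still end at 17 within 7 moves, so the order of the required stops is forced.
Route from 10: left to 9, down to 13, 2× right (reaching 15), down to 19, 2× left (reaching 17) — 7 moves in all.
Check: all required cells visited; 7 ≤ 7 moves.

10 -> 9 -> 13 -> 14 -> 15 -> 19 -> 18 -> 17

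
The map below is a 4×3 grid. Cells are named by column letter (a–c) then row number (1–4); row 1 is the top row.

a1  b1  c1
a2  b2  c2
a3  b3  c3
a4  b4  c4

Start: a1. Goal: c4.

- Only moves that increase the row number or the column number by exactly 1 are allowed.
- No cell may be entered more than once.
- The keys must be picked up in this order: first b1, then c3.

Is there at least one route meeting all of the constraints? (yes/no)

One route that works: a1 → b1 → b2 → b3 → c3 → c4.

yes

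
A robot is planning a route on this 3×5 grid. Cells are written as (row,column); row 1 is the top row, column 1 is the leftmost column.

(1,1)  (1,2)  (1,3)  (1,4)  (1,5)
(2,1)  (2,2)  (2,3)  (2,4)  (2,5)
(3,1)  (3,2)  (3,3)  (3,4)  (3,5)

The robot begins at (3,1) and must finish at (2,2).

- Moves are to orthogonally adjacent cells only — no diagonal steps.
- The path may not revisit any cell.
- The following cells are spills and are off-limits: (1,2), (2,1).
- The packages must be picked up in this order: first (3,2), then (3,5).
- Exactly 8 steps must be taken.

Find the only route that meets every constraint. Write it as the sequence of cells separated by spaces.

The waypoints must appear in the order (3,2), (3,5), with no cell reused.
Route from (3,1): right 4 to (3,5), up 1 to (2,5), left 3 to (2,2) — 8 moves in all.
Check: order respected ((3,2) at step 1, (3,5) at step 4); 8 moves as required.

(3,1) (3,2) (3,3) (3,4) (3,5) (2,5) (2,4) (2,3) (2,2)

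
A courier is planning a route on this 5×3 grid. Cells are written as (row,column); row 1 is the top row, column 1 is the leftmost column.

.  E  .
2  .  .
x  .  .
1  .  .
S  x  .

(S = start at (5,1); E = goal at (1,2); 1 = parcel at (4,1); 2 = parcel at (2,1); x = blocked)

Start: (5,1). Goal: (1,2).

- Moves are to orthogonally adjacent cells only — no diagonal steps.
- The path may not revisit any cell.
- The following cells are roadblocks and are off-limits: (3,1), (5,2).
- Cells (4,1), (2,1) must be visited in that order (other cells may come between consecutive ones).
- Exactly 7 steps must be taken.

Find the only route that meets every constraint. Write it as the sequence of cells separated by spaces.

The waypoints must appear in the order (4,1), (2,1), with no cell reused.
Route from (5,1): up 1 to (4,1), right 1 to (4,2), up 2 to (2,2), left 1 to (2,1), up 1 to (1,1), right 1 to (1,2) — 7 moves in all.
Check: order respected (1 at step 1, 2 at step 5); 7 moves as required.

(5,1) (4,1) (4,2) (3,2) (2,2) (2,1) (1,1) (1,2)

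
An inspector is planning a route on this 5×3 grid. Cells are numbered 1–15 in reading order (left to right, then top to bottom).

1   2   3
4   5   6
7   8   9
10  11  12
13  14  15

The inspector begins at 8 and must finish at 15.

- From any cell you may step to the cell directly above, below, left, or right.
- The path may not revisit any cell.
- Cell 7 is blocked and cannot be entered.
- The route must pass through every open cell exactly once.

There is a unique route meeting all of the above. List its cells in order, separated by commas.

Need to visit all 14 open cells exactly once, starting at 8 and ending at 15.
Route from 8: up to 5, left to 4, up to 1, 2× right (reaching 3), 3× down (reaching 12), 2× left (reaching 10), down to 13, 2× right (reaching 15) — 13 moves in all.
Check: all 14 open cells covered.

8, 5, 4, 1, 2, 3, 6, 9, 12, 11, 10, 13, 14, 15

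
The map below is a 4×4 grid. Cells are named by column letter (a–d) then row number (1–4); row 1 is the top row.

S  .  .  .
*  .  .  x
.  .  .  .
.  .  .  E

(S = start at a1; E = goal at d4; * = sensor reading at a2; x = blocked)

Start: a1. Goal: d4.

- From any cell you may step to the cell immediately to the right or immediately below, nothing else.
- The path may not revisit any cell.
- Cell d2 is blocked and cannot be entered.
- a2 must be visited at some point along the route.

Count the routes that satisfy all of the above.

9

A right/down-only route from a1 to d4 makes exactly 3 down-moves and 3 right-moves in some order.
With no other constraints that would be C(6,3) = 20 routes.
Split at a2 and multiply the segment counts (each segment already excludes blocked cells): a1→a2: 1; a2→d4: 9; product = 9.
That gives 9 routes.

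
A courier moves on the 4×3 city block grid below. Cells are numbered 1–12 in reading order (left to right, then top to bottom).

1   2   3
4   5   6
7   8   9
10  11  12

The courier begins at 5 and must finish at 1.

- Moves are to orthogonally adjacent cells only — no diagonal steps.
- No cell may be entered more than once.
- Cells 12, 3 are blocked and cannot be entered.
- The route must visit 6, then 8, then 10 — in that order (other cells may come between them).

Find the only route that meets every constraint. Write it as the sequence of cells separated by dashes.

5 - 6 - 9 - 8 - 11 - 10 - 7 - 4 - 1

The waypoints must appear in the order 6, 8, 10, with no cell reused.
Route from 5: right 1 to 6, down 1 to 9, left 1 to 8, down 1 to 11, left 1 to 10, up 3 to 1 — 8 moves in all.
Check: order respected (6 at step 1, 8 at step 3, 10 at step 5).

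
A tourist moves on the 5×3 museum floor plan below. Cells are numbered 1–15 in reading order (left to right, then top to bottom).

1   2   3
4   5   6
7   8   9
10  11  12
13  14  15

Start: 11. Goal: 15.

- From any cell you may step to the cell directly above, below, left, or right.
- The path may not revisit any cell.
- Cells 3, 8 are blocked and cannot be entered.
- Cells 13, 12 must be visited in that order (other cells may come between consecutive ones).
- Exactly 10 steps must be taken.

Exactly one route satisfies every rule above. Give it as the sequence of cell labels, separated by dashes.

11 - 14 - 13 - 10 - 7 - 4 - 5 - 6 - 9 - 12 - 15

The waypoints must appear in the order 13, 12, with no cell reused.
Route from 11: down to 14, left to 13, 3× up (reaching 4), 2× right (reaching 6), 3× down (reaching 15) — 10 moves in all.
Check: order respected (13 at step 2, 12 at step 9); 10 moves as required.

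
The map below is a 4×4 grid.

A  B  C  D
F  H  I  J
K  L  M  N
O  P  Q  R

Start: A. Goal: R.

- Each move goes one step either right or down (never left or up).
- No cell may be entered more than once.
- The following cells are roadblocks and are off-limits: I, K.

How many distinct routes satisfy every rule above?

A right/down-only route from A to R makes exactly 3 down-moves and 3 right-moves in some order.
With no other constraints that would be C(6,3) = 20 routes.
Subtract routes through each blocked cell (inclusion–exclusion for overlaps): − through I: 9 − through K: 4 → 7.
That gives 7 routes.

7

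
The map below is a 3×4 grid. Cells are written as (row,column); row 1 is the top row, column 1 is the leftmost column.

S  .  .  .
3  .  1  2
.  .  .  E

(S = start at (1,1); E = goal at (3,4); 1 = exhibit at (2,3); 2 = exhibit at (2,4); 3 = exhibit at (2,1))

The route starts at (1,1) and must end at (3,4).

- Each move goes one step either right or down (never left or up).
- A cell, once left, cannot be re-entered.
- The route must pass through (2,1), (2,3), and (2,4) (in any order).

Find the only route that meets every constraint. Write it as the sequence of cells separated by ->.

(1,1) -> (2,1) -> (2,2) -> (2,3) -> (2,4) -> (3,4)

Moves only go right or down, so the column and row indices never decrease.
Route from (1,1): down 1 to (2,1), right 3 to (2,4), down 1 to (3,4) — 5 moves in all.
Check: all required cells visited.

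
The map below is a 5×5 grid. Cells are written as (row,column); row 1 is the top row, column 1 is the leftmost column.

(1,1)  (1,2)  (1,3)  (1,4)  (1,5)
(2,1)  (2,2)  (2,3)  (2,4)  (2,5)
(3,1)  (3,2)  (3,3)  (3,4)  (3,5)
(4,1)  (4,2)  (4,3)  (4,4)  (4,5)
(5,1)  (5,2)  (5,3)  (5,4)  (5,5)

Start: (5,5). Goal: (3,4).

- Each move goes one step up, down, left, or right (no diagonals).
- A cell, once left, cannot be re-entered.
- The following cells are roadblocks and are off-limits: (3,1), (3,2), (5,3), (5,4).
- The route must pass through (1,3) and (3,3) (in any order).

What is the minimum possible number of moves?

9

Any route passes through (1,3) and (3,3) in some order between (5,5) and (3,4). Summing Manhattan distances along each leg and taking the cheapest ordering ((5,5) → (3,3) → (1,3) → (3,4)) gives a lower bound of 4 + 2 + 3 = 9 moves.
A route of 9 moves achieves this: (5,5) → (4,5) → (3,5) → (2,5) → (1,5) → (1,4) → (1,3) → (2,3) → (3,3) → (3,4).
Since 9 matches the lower bound, it is optimal.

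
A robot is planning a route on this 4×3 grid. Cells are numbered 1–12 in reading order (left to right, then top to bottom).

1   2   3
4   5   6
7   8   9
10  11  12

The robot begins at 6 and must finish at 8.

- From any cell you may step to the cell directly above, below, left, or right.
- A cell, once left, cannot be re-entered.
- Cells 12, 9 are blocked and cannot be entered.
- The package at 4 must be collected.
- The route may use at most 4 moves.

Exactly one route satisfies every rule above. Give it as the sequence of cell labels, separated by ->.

The 4-move cap with required stops at 4 leaves no slack for detours.
Route from 6: left 2 to 4, down 1 to 7, right 1 to 8 — 4 moves in all.
Check: all required cells visited; 4 ≤ 4 moves.

6 -> 5 -> 4 -> 7 -> 8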